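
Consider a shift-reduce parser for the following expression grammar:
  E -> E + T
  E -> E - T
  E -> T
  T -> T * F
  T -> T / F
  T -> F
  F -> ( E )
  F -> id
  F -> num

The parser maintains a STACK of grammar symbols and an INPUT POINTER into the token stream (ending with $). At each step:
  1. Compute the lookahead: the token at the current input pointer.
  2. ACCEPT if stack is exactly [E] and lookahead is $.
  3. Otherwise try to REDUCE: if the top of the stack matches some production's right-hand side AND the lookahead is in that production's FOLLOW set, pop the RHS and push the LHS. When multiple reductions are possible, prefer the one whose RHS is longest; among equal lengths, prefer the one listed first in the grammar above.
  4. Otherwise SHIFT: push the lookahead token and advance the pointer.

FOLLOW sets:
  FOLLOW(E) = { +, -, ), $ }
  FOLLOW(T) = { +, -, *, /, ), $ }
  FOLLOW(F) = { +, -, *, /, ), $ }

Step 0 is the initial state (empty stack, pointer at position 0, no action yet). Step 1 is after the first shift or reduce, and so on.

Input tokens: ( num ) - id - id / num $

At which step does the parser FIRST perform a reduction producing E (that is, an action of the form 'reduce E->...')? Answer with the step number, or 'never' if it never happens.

Answer: 5

Derivation:
Step 1: shift (. Stack=[(] ptr=1 lookahead=num remaining=[num ) - id - id / num $]
Step 2: shift num. Stack=[( num] ptr=2 lookahead=) remaining=[) - id - id / num $]
Step 3: reduce F->num. Stack=[( F] ptr=2 lookahead=) remaining=[) - id - id / num $]
Step 4: reduce T->F. Stack=[( T] ptr=2 lookahead=) remaining=[) - id - id / num $]
Step 5: reduce E->T. Stack=[( E] ptr=2 lookahead=) remaining=[) - id - id / num $]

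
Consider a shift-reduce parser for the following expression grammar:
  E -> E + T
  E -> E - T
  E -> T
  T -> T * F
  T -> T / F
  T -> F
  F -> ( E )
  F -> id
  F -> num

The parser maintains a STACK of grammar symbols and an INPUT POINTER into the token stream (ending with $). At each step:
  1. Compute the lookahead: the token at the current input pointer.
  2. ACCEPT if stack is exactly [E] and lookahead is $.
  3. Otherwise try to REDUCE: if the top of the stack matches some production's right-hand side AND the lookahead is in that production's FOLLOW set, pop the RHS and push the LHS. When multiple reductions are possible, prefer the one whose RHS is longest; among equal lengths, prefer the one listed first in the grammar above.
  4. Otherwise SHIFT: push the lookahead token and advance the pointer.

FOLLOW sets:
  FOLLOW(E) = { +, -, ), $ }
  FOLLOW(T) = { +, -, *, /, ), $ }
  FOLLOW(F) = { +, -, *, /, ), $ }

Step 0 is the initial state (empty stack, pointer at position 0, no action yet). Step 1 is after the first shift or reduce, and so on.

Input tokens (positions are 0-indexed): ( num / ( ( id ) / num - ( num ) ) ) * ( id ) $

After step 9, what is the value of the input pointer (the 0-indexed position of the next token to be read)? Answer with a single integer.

Step 1: shift (. Stack=[(] ptr=1 lookahead=num remaining=[num / ( ( id ) / num - ( num ) ) ) * ( id ) $]
Step 2: shift num. Stack=[( num] ptr=2 lookahead=/ remaining=[/ ( ( id ) / num - ( num ) ) ) * ( id ) $]
Step 3: reduce F->num. Stack=[( F] ptr=2 lookahead=/ remaining=[/ ( ( id ) / num - ( num ) ) ) * ( id ) $]
Step 4: reduce T->F. Stack=[( T] ptr=2 lookahead=/ remaining=[/ ( ( id ) / num - ( num ) ) ) * ( id ) $]
Step 5: shift /. Stack=[( T /] ptr=3 lookahead=( remaining=[( ( id ) / num - ( num ) ) ) * ( id ) $]
Step 6: shift (. Stack=[( T / (] ptr=4 lookahead=( remaining=[( id ) / num - ( num ) ) ) * ( id ) $]
Step 7: shift (. Stack=[( T / ( (] ptr=5 lookahead=id remaining=[id ) / num - ( num ) ) ) * ( id ) $]
Step 8: shift id. Stack=[( T / ( ( id] ptr=6 lookahead=) remaining=[) / num - ( num ) ) ) * ( id ) $]
Step 9: reduce F->id. Stack=[( T / ( ( F] ptr=6 lookahead=) remaining=[) / num - ( num ) ) ) * ( id ) $]

Answer: 6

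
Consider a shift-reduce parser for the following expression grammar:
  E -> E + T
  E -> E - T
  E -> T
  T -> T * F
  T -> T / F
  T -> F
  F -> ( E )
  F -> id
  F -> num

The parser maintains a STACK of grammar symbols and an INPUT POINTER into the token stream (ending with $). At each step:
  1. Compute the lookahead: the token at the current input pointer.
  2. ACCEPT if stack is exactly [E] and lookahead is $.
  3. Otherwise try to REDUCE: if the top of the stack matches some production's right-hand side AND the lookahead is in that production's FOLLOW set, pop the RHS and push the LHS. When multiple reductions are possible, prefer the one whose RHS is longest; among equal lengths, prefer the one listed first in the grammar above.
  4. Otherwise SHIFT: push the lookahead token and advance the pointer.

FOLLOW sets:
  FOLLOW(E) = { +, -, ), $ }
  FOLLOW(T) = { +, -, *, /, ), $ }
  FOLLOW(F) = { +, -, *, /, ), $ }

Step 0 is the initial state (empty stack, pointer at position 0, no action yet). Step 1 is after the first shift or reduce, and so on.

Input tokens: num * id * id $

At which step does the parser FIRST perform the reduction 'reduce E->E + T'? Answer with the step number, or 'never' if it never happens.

Answer: never

Derivation:
Step 1: shift num. Stack=[num] ptr=1 lookahead=* remaining=[* id * id $]
Step 2: reduce F->num. Stack=[F] ptr=1 lookahead=* remaining=[* id * id $]
Step 3: reduce T->F. Stack=[T] ptr=1 lookahead=* remaining=[* id * id $]
Step 4: shift *. Stack=[T *] ptr=2 lookahead=id remaining=[id * id $]
Step 5: shift id. Stack=[T * id] ptr=3 lookahead=* remaining=[* id $]
Step 6: reduce F->id. Stack=[T * F] ptr=3 lookahead=* remaining=[* id $]
Step 7: reduce T->T * F. Stack=[T] ptr=3 lookahead=* remaining=[* id $]
Step 8: shift *. Stack=[T *] ptr=4 lookahead=id remaining=[id $]
Step 9: shift id. Stack=[T * id] ptr=5 lookahead=$ remaining=[$]
Step 10: reduce F->id. Stack=[T * F] ptr=5 lookahead=$ remaining=[$]
Step 11: reduce T->T * F. Stack=[T] ptr=5 lookahead=$ remaining=[$]
Step 12: reduce E->T. Stack=[E] ptr=5 lookahead=$ remaining=[$]
Step 13: accept. Stack=[E] ptr=5 lookahead=$ remaining=[$]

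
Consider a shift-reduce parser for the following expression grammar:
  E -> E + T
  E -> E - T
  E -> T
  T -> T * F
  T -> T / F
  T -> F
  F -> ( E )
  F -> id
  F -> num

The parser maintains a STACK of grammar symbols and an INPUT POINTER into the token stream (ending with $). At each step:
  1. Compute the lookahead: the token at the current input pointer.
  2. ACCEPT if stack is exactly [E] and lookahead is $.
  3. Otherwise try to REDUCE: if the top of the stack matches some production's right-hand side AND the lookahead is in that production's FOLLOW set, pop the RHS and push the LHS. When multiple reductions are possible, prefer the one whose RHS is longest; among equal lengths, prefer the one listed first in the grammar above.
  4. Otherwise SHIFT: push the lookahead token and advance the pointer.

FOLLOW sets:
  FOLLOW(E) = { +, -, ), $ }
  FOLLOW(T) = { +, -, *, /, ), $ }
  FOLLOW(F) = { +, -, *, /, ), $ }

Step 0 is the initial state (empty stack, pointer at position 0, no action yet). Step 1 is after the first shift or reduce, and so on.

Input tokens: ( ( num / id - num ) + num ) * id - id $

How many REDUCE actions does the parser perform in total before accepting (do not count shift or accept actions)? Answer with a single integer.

Answer: 22

Derivation:
Step 1: shift (. Stack=[(] ptr=1 lookahead=( remaining=[( num / id - num ) + num ) * id - id $]
Step 2: shift (. Stack=[( (] ptr=2 lookahead=num remaining=[num / id - num ) + num ) * id - id $]
Step 3: shift num. Stack=[( ( num] ptr=3 lookahead=/ remaining=[/ id - num ) + num ) * id - id $]
Step 4: reduce F->num. Stack=[( ( F] ptr=3 lookahead=/ remaining=[/ id - num ) + num ) * id - id $]
Step 5: reduce T->F. Stack=[( ( T] ptr=3 lookahead=/ remaining=[/ id - num ) + num ) * id - id $]
Step 6: shift /. Stack=[( ( T /] ptr=4 lookahead=id remaining=[id - num ) + num ) * id - id $]
Step 7: shift id. Stack=[( ( T / id] ptr=5 lookahead=- remaining=[- num ) + num ) * id - id $]
Step 8: reduce F->id. Stack=[( ( T / F] ptr=5 lookahead=- remaining=[- num ) + num ) * id - id $]
Step 9: reduce T->T / F. Stack=[( ( T] ptr=5 lookahead=- remaining=[- num ) + num ) * id - id $]
Step 10: reduce E->T. Stack=[( ( E] ptr=5 lookahead=- remaining=[- num ) + num ) * id - id $]
Step 11: shift -. Stack=[( ( E -] ptr=6 lookahead=num remaining=[num ) + num ) * id - id $]
Step 12: shift num. Stack=[( ( E - num] ptr=7 lookahead=) remaining=[) + num ) * id - id $]
Step 13: reduce F->num. Stack=[( ( E - F] ptr=7 lookahead=) remaining=[) + num ) * id - id $]
Step 14: reduce T->F. Stack=[( ( E - T] ptr=7 lookahead=) remaining=[) + num ) * id - id $]
Step 15: reduce E->E - T. Stack=[( ( E] ptr=7 lookahead=) remaining=[) + num ) * id - id $]
Step 16: shift ). Stack=[( ( E )] ptr=8 lookahead=+ remaining=[+ num ) * id - id $]
Step 17: reduce F->( E ). Stack=[( F] ptr=8 lookahead=+ remaining=[+ num ) * id - id $]
Step 18: reduce T->F. Stack=[( T] ptr=8 lookahead=+ remaining=[+ num ) * id - id $]
Step 19: reduce E->T. Stack=[( E] ptr=8 lookahead=+ remaining=[+ num ) * id - id $]
Step 20: shift +. Stack=[( E +] ptr=9 lookahead=num remaining=[num ) * id - id $]
Step 21: shift num. Stack=[( E + num] ptr=10 lookahead=) remaining=[) * id - id $]
Step 22: reduce F->num. Stack=[( E + F] ptr=10 lookahead=) remaining=[) * id - id $]
Step 23: reduce T->F. Stack=[( E + T] ptr=10 lookahead=) remaining=[) * id - id $]
Step 24: reduce E->E + T. Stack=[( E] ptr=10 lookahead=) remaining=[) * id - id $]
Step 25: shift ). Stack=[( E )] ptr=11 lookahead=* remaining=[* id - id $]
Step 26: reduce F->( E ). Stack=[F] ptr=11 lookahead=* remaining=[* id - id $]
Step 27: reduce T->F. Stack=[T] ptr=11 lookahead=* remaining=[* id - id $]
Step 28: shift *. Stack=[T *] ptr=12 lookahead=id remaining=[id - id $]
Step 29: shift id. Stack=[T * id] ptr=13 lookahead=- remaining=[- id $]
Step 30: reduce F->id. Stack=[T * F] ptr=13 lookahead=- remaining=[- id $]
Step 31: reduce T->T * F. Stack=[T] ptr=13 lookahead=- remaining=[- id $]
Step 32: reduce E->T. Stack=[E] ptr=13 lookahead=- remaining=[- id $]
Step 33: shift -. Stack=[E -] ptr=14 lookahead=id remaining=[id $]
Step 34: shift id. Stack=[E - id] ptr=15 lookahead=$ remaining=[$]
Step 35: reduce F->id. Stack=[E - F] ptr=15 lookahead=$ remaining=[$]
Step 36: reduce T->F. Stack=[E - T] ptr=15 lookahead=$ remaining=[$]
Step 37: reduce E->E - T. Stack=[E] ptr=15 lookahead=$ remaining=[$]
Step 38: accept. Stack=[E] ptr=15 lookahead=$ remaining=[$]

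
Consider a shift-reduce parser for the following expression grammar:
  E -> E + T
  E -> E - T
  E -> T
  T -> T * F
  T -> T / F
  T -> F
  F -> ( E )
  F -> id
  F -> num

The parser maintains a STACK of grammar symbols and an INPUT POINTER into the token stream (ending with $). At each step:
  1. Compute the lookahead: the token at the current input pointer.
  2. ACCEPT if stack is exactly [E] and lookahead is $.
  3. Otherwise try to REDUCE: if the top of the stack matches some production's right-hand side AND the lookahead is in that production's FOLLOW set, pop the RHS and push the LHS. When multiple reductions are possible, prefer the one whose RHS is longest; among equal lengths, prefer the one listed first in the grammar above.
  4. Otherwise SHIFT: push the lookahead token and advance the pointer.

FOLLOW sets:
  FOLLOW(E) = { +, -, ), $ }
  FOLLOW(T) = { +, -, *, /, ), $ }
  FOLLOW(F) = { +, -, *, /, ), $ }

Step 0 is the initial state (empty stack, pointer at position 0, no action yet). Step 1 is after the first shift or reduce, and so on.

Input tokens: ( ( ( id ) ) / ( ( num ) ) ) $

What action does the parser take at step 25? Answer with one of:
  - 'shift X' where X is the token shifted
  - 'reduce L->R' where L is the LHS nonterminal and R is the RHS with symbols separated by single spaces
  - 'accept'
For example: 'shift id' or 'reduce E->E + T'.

Step 1: shift (. Stack=[(] ptr=1 lookahead=( remaining=[( ( id ) ) / ( ( num ) ) ) $]
Step 2: shift (. Stack=[( (] ptr=2 lookahead=( remaining=[( id ) ) / ( ( num ) ) ) $]
Step 3: shift (. Stack=[( ( (] ptr=3 lookahead=id remaining=[id ) ) / ( ( num ) ) ) $]
Step 4: shift id. Stack=[( ( ( id] ptr=4 lookahead=) remaining=[) ) / ( ( num ) ) ) $]
Step 5: reduce F->id. Stack=[( ( ( F] ptr=4 lookahead=) remaining=[) ) / ( ( num ) ) ) $]
Step 6: reduce T->F. Stack=[( ( ( T] ptr=4 lookahead=) remaining=[) ) / ( ( num ) ) ) $]
Step 7: reduce E->T. Stack=[( ( ( E] ptr=4 lookahead=) remaining=[) ) / ( ( num ) ) ) $]
Step 8: shift ). Stack=[( ( ( E )] ptr=5 lookahead=) remaining=[) / ( ( num ) ) ) $]
Step 9: reduce F->( E ). Stack=[( ( F] ptr=5 lookahead=) remaining=[) / ( ( num ) ) ) $]
Step 10: reduce T->F. Stack=[( ( T] ptr=5 lookahead=) remaining=[) / ( ( num ) ) ) $]
Step 11: reduce E->T. Stack=[( ( E] ptr=5 lookahead=) remaining=[) / ( ( num ) ) ) $]
Step 12: shift ). Stack=[( ( E )] ptr=6 lookahead=/ remaining=[/ ( ( num ) ) ) $]
Step 13: reduce F->( E ). Stack=[( F] ptr=6 lookahead=/ remaining=[/ ( ( num ) ) ) $]
Step 14: reduce T->F. Stack=[( T] ptr=6 lookahead=/ remaining=[/ ( ( num ) ) ) $]
Step 15: shift /. Stack=[( T /] ptr=7 lookahead=( remaining=[( ( num ) ) ) $]
Step 16: shift (. Stack=[( T / (] ptr=8 lookahead=( remaining=[( num ) ) ) $]
Step 17: shift (. Stack=[( T / ( (] ptr=9 lookahead=num remaining=[num ) ) ) $]
Step 18: shift num. Stack=[( T / ( ( num] ptr=10 lookahead=) remaining=[) ) ) $]
Step 19: reduce F->num. Stack=[( T / ( ( F] ptr=10 lookahead=) remaining=[) ) ) $]
Step 20: reduce T->F. Stack=[( T / ( ( T] ptr=10 lookahead=) remaining=[) ) ) $]
Step 21: reduce E->T. Stack=[( T / ( ( E] ptr=10 lookahead=) remaining=[) ) ) $]
Step 22: shift ). Stack=[( T / ( ( E )] ptr=11 lookahead=) remaining=[) ) $]
Step 23: reduce F->( E ). Stack=[( T / ( F] ptr=11 lookahead=) remaining=[) ) $]
Step 24: reduce T->F. Stack=[( T / ( T] ptr=11 lookahead=) remaining=[) ) $]
Step 25: reduce E->T. Stack=[( T / ( E] ptr=11 lookahead=) remaining=[) ) $]

Answer: reduce E->T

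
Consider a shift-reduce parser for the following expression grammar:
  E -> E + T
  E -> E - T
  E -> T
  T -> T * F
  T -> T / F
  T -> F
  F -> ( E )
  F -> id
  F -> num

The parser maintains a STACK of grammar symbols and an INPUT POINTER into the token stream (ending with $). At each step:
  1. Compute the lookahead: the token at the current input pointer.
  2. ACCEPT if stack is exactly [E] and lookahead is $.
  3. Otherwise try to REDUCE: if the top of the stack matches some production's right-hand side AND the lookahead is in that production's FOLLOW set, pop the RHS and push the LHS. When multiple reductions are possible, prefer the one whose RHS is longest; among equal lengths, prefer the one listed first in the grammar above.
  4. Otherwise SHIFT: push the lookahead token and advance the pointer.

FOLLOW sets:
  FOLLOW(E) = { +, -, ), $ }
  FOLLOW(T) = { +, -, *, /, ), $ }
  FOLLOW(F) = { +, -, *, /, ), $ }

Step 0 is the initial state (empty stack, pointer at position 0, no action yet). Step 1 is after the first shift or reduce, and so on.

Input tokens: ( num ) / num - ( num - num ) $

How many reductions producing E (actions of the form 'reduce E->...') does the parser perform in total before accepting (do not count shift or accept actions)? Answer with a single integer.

Answer: 5

Derivation:
Step 1: shift (. Stack=[(] ptr=1 lookahead=num remaining=[num ) / num - ( num - num ) $]
Step 2: shift num. Stack=[( num] ptr=2 lookahead=) remaining=[) / num - ( num - num ) $]
Step 3: reduce F->num. Stack=[( F] ptr=2 lookahead=) remaining=[) / num - ( num - num ) $]
Step 4: reduce T->F. Stack=[( T] ptr=2 lookahead=) remaining=[) / num - ( num - num ) $]
Step 5: reduce E->T. Stack=[( E] ptr=2 lookahead=) remaining=[) / num - ( num - num ) $]
Step 6: shift ). Stack=[( E )] ptr=3 lookahead=/ remaining=[/ num - ( num - num ) $]
Step 7: reduce F->( E ). Stack=[F] ptr=3 lookahead=/ remaining=[/ num - ( num - num ) $]
Step 8: reduce T->F. Stack=[T] ptr=3 lookahead=/ remaining=[/ num - ( num - num ) $]
Step 9: shift /. Stack=[T /] ptr=4 lookahead=num remaining=[num - ( num - num ) $]
Step 10: shift num. Stack=[T / num] ptr=5 lookahead=- remaining=[- ( num - num ) $]
Step 11: reduce F->num. Stack=[T / F] ptr=5 lookahead=- remaining=[- ( num - num ) $]
Step 12: reduce T->T / F. Stack=[T] ptr=5 lookahead=- remaining=[- ( num - num ) $]
Step 13: reduce E->T. Stack=[E] ptr=5 lookahead=- remaining=[- ( num - num ) $]
Step 14: shift -. Stack=[E -] ptr=6 lookahead=( remaining=[( num - num ) $]
Step 15: shift (. Stack=[E - (] ptr=7 lookahead=num remaining=[num - num ) $]
Step 16: shift num. Stack=[E - ( num] ptr=8 lookahead=- remaining=[- num ) $]
Step 17: reduce F->num. Stack=[E - ( F] ptr=8 lookahead=- remaining=[- num ) $]
Step 18: reduce T->F. Stack=[E - ( T] ptr=8 lookahead=- remaining=[- num ) $]
Step 19: reduce E->T. Stack=[E - ( E] ptr=8 lookahead=- remaining=[- num ) $]
Step 20: shift -. Stack=[E - ( E -] ptr=9 lookahead=num remaining=[num ) $]
Step 21: shift num. Stack=[E - ( E - num] ptr=10 lookahead=) remaining=[) $]
Step 22: reduce F->num. Stack=[E - ( E - F] ptr=10 lookahead=) remaining=[) $]
Step 23: reduce T->F. Stack=[E - ( E - T] ptr=10 lookahead=) remaining=[) $]
Step 24: reduce E->E - T. Stack=[E - ( E] ptr=10 lookahead=) remaining=[) $]
Step 25: shift ). Stack=[E - ( E )] ptr=11 lookahead=$ remaining=[$]
Step 26: reduce F->( E ). Stack=[E - F] ptr=11 lookahead=$ remaining=[$]
Step 27: reduce T->F. Stack=[E - T] ptr=11 lookahead=$ remaining=[$]
Step 28: reduce E->E - T. Stack=[E] ptr=11 lookahead=$ remaining=[$]
Step 29: accept. Stack=[E] ptr=11 lookahead=$ remaining=[$]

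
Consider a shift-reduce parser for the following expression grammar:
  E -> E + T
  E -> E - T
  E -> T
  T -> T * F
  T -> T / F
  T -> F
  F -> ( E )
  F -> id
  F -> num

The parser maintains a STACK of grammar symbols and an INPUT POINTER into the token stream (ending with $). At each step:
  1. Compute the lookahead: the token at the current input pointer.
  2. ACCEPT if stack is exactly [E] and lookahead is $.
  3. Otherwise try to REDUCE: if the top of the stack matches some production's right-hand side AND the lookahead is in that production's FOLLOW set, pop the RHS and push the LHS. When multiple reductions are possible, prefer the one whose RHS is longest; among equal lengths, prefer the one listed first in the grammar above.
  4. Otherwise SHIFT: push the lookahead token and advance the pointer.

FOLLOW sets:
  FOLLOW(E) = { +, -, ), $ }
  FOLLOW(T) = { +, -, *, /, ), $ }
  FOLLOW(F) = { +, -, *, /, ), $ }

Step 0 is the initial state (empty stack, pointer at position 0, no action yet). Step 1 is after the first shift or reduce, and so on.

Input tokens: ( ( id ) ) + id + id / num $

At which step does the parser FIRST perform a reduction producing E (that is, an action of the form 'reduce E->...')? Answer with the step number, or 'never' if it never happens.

Step 1: shift (. Stack=[(] ptr=1 lookahead=( remaining=[( id ) ) + id + id / num $]
Step 2: shift (. Stack=[( (] ptr=2 lookahead=id remaining=[id ) ) + id + id / num $]
Step 3: shift id. Stack=[( ( id] ptr=3 lookahead=) remaining=[) ) + id + id / num $]
Step 4: reduce F->id. Stack=[( ( F] ptr=3 lookahead=) remaining=[) ) + id + id / num $]
Step 5: reduce T->F. Stack=[( ( T] ptr=3 lookahead=) remaining=[) ) + id + id / num $]
Step 6: reduce E->T. Stack=[( ( E] ptr=3 lookahead=) remaining=[) ) + id + id / num $]

Answer: 6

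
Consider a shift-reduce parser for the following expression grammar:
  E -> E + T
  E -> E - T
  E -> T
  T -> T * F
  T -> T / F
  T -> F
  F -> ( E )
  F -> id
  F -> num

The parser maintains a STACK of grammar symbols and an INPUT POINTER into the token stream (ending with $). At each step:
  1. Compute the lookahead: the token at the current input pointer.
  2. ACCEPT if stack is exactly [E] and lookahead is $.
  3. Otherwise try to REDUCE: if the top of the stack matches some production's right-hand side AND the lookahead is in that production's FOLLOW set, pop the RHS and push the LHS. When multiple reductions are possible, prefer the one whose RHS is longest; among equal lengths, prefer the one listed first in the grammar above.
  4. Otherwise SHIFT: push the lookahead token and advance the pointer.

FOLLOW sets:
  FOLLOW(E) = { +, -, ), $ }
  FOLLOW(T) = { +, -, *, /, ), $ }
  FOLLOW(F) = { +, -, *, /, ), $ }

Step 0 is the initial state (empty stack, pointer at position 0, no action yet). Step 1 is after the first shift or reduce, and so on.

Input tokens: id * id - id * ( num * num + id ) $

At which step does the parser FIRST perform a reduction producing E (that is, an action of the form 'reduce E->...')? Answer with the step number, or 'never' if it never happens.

Answer: 8

Derivation:
Step 1: shift id. Stack=[id] ptr=1 lookahead=* remaining=[* id - id * ( num * num + id ) $]
Step 2: reduce F->id. Stack=[F] ptr=1 lookahead=* remaining=[* id - id * ( num * num + id ) $]
Step 3: reduce T->F. Stack=[T] ptr=1 lookahead=* remaining=[* id - id * ( num * num + id ) $]
Step 4: shift *. Stack=[T *] ptr=2 lookahead=id remaining=[id - id * ( num * num + id ) $]
Step 5: shift id. Stack=[T * id] ptr=3 lookahead=- remaining=[- id * ( num * num + id ) $]
Step 6: reduce F->id. Stack=[T * F] ptr=3 lookahead=- remaining=[- id * ( num * num + id ) $]
Step 7: reduce T->T * F. Stack=[T] ptr=3 lookahead=- remaining=[- id * ( num * num + id ) $]
Step 8: reduce E->T. Stack=[E] ptr=3 lookahead=- remaining=[- id * ( num * num + id ) $]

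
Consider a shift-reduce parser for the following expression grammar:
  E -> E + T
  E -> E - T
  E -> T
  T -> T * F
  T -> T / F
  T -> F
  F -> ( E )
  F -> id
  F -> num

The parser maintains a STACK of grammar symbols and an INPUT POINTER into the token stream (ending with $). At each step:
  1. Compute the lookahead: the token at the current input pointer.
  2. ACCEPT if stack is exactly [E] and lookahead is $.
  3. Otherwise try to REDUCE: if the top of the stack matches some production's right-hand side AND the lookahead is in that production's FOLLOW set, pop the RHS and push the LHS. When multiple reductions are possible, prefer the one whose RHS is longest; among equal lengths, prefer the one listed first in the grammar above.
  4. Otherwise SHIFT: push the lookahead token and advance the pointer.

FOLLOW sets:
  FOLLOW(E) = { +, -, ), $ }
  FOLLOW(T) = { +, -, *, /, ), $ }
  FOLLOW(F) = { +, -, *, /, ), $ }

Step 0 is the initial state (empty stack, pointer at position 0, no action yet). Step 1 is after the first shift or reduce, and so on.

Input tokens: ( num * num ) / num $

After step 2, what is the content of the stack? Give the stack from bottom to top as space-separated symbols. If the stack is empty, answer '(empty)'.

Step 1: shift (. Stack=[(] ptr=1 lookahead=num remaining=[num * num ) / num $]
Step 2: shift num. Stack=[( num] ptr=2 lookahead=* remaining=[* num ) / num $]

Answer: ( num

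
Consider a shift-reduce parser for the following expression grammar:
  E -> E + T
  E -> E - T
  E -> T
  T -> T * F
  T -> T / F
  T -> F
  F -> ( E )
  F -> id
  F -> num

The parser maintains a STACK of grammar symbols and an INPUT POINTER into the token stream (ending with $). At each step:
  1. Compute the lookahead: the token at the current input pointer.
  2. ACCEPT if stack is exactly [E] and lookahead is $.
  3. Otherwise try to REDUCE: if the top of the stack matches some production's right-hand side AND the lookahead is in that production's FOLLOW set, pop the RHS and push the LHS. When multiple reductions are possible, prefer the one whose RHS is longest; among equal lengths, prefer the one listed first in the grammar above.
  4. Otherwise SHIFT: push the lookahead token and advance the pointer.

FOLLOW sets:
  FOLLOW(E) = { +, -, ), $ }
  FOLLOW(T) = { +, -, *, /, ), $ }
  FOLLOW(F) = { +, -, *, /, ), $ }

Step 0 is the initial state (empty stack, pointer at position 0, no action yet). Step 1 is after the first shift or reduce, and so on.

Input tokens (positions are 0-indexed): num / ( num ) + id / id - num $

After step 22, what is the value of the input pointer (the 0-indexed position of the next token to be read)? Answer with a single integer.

Step 1: shift num. Stack=[num] ptr=1 lookahead=/ remaining=[/ ( num ) + id / id - num $]
Step 2: reduce F->num. Stack=[F] ptr=1 lookahead=/ remaining=[/ ( num ) + id / id - num $]
Step 3: reduce T->F. Stack=[T] ptr=1 lookahead=/ remaining=[/ ( num ) + id / id - num $]
Step 4: shift /. Stack=[T /] ptr=2 lookahead=( remaining=[( num ) + id / id - num $]
Step 5: shift (. Stack=[T / (] ptr=3 lookahead=num remaining=[num ) + id / id - num $]
Step 6: shift num. Stack=[T / ( num] ptr=4 lookahead=) remaining=[) + id / id - num $]
Step 7: reduce F->num. Stack=[T / ( F] ptr=4 lookahead=) remaining=[) + id / id - num $]
Step 8: reduce T->F. Stack=[T / ( T] ptr=4 lookahead=) remaining=[) + id / id - num $]
Step 9: reduce E->T. Stack=[T / ( E] ptr=4 lookahead=) remaining=[) + id / id - num $]
Step 10: shift ). Stack=[T / ( E )] ptr=5 lookahead=+ remaining=[+ id / id - num $]
Step 11: reduce F->( E ). Stack=[T / F] ptr=5 lookahead=+ remaining=[+ id / id - num $]
Step 12: reduce T->T / F. Stack=[T] ptr=5 lookahead=+ remaining=[+ id / id - num $]
Step 13: reduce E->T. Stack=[E] ptr=5 lookahead=+ remaining=[+ id / id - num $]
Step 14: shift +. Stack=[E +] ptr=6 lookahead=id remaining=[id / id - num $]
Step 15: shift id. Stack=[E + id] ptr=7 lookahead=/ remaining=[/ id - num $]
Step 16: reduce F->id. Stack=[E + F] ptr=7 lookahead=/ remaining=[/ id - num $]
Step 17: reduce T->F. Stack=[E + T] ptr=7 lookahead=/ remaining=[/ id - num $]
Step 18: shift /. Stack=[E + T /] ptr=8 lookahead=id remaining=[id - num $]
Step 19: shift id. Stack=[E + T / id] ptr=9 lookahead=- remaining=[- num $]
Step 20: reduce F->id. Stack=[E + T / F] ptr=9 lookahead=- remaining=[- num $]
Step 21: reduce T->T / F. Stack=[E + T] ptr=9 lookahead=- remaining=[- num $]
Step 22: reduce E->E + T. Stack=[E] ptr=9 lookahead=- remaining=[- num $]

Answer: 9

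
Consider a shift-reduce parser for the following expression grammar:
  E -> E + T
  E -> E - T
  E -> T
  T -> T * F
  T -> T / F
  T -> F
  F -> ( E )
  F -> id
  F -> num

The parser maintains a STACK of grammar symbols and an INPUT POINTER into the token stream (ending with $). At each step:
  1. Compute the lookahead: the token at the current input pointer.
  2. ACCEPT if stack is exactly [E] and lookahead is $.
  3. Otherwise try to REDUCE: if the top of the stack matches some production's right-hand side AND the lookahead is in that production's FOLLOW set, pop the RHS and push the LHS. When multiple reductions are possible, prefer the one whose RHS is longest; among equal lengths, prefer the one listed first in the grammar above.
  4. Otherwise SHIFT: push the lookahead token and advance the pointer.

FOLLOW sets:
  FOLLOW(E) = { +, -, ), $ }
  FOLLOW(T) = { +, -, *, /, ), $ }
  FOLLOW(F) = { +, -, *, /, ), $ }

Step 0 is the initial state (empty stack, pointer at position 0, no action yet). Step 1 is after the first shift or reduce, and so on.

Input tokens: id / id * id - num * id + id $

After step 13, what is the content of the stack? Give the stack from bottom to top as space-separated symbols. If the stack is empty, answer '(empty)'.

Step 1: shift id. Stack=[id] ptr=1 lookahead=/ remaining=[/ id * id - num * id + id $]
Step 2: reduce F->id. Stack=[F] ptr=1 lookahead=/ remaining=[/ id * id - num * id + id $]
Step 3: reduce T->F. Stack=[T] ptr=1 lookahead=/ remaining=[/ id * id - num * id + id $]
Step 4: shift /. Stack=[T /] ptr=2 lookahead=id remaining=[id * id - num * id + id $]
Step 5: shift id. Stack=[T / id] ptr=3 lookahead=* remaining=[* id - num * id + id $]
Step 6: reduce F->id. Stack=[T / F] ptr=3 lookahead=* remaining=[* id - num * id + id $]
Step 7: reduce T->T / F. Stack=[T] ptr=3 lookahead=* remaining=[* id - num * id + id $]
Step 8: shift *. Stack=[T *] ptr=4 lookahead=id remaining=[id - num * id + id $]
Step 9: shift id. Stack=[T * id] ptr=5 lookahead=- remaining=[- num * id + id $]
Step 10: reduce F->id. Stack=[T * F] ptr=5 lookahead=- remaining=[- num * id + id $]
Step 11: reduce T->T * F. Stack=[T] ptr=5 lookahead=- remaining=[- num * id + id $]
Step 12: reduce E->T. Stack=[E] ptr=5 lookahead=- remaining=[- num * id + id $]
Step 13: shift -. Stack=[E -] ptr=6 lookahead=num remaining=[num * id + id $]

Answer: E -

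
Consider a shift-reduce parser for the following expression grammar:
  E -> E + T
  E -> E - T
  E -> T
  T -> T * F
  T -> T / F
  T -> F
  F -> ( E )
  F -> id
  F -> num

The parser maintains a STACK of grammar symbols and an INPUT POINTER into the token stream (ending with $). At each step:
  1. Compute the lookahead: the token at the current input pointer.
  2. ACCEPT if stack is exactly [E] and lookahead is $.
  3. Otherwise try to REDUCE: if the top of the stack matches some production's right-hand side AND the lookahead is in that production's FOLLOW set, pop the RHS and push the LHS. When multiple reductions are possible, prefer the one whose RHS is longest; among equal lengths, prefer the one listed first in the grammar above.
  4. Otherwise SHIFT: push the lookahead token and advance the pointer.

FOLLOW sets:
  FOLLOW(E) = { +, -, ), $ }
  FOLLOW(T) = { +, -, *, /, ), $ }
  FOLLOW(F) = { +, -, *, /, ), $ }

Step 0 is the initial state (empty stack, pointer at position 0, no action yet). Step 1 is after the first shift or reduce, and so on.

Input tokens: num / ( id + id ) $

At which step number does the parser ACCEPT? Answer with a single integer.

Answer: 19

Derivation:
Step 1: shift num. Stack=[num] ptr=1 lookahead=/ remaining=[/ ( id + id ) $]
Step 2: reduce F->num. Stack=[F] ptr=1 lookahead=/ remaining=[/ ( id + id ) $]
Step 3: reduce T->F. Stack=[T] ptr=1 lookahead=/ remaining=[/ ( id + id ) $]
Step 4: shift /. Stack=[T /] ptr=2 lookahead=( remaining=[( id + id ) $]
Step 5: shift (. Stack=[T / (] ptr=3 lookahead=id remaining=[id + id ) $]
Step 6: shift id. Stack=[T / ( id] ptr=4 lookahead=+ remaining=[+ id ) $]
Step 7: reduce F->id. Stack=[T / ( F] ptr=4 lookahead=+ remaining=[+ id ) $]
Step 8: reduce T->F. Stack=[T / ( T] ptr=4 lookahead=+ remaining=[+ id ) $]
Step 9: reduce E->T. Stack=[T / ( E] ptr=4 lookahead=+ remaining=[+ id ) $]
Step 10: shift +. Stack=[T / ( E +] ptr=5 lookahead=id remaining=[id ) $]
Step 11: shift id. Stack=[T / ( E + id] ptr=6 lookahead=) remaining=[) $]
Step 12: reduce F->id. Stack=[T / ( E + F] ptr=6 lookahead=) remaining=[) $]
Step 13: reduce T->F. Stack=[T / ( E + T] ptr=6 lookahead=) remaining=[) $]
Step 14: reduce E->E + T. Stack=[T / ( E] ptr=6 lookahead=) remaining=[) $]
Step 15: shift ). Stack=[T / ( E )] ptr=7 lookahead=$ remaining=[$]
Step 16: reduce F->( E ). Stack=[T / F] ptr=7 lookahead=$ remaining=[$]
Step 17: reduce T->T / F. Stack=[T] ptr=7 lookahead=$ remaining=[$]
Step 18: reduce E->T. Stack=[E] ptr=7 lookahead=$ remaining=[$]
Step 19: accept. Stack=[E] ptr=7 lookahead=$ remaining=[$]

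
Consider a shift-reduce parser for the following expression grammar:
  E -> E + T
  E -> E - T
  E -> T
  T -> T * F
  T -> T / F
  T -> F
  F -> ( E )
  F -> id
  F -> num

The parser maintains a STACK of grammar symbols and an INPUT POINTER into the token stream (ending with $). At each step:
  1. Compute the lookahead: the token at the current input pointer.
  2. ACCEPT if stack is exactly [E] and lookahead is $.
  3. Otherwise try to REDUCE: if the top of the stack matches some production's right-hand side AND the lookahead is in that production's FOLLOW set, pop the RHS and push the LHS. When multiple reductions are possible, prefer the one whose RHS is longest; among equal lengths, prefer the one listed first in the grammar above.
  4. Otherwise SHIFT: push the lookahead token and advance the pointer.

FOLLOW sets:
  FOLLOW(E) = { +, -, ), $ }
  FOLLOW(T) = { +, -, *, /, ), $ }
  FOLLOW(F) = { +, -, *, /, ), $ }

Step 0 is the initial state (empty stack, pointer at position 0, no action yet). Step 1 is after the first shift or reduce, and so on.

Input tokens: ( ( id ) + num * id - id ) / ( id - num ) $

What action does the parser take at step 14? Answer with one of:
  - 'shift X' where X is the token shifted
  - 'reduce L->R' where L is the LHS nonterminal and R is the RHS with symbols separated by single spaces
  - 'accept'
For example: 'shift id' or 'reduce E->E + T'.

Step 1: shift (. Stack=[(] ptr=1 lookahead=( remaining=[( id ) + num * id - id ) / ( id - num ) $]
Step 2: shift (. Stack=[( (] ptr=2 lookahead=id remaining=[id ) + num * id - id ) / ( id - num ) $]
Step 3: shift id. Stack=[( ( id] ptr=3 lookahead=) remaining=[) + num * id - id ) / ( id - num ) $]
Step 4: reduce F->id. Stack=[( ( F] ptr=3 lookahead=) remaining=[) + num * id - id ) / ( id - num ) $]
Step 5: reduce T->F. Stack=[( ( T] ptr=3 lookahead=) remaining=[) + num * id - id ) / ( id - num ) $]
Step 6: reduce E->T. Stack=[( ( E] ptr=3 lookahead=) remaining=[) + num * id - id ) / ( id - num ) $]
Step 7: shift ). Stack=[( ( E )] ptr=4 lookahead=+ remaining=[+ num * id - id ) / ( id - num ) $]
Step 8: reduce F->( E ). Stack=[( F] ptr=4 lookahead=+ remaining=[+ num * id - id ) / ( id - num ) $]
Step 9: reduce T->F. Stack=[( T] ptr=4 lookahead=+ remaining=[+ num * id - id ) / ( id - num ) $]
Step 10: reduce E->T. Stack=[( E] ptr=4 lookahead=+ remaining=[+ num * id - id ) / ( id - num ) $]
Step 11: shift +. Stack=[( E +] ptr=5 lookahead=num remaining=[num * id - id ) / ( id - num ) $]
Step 12: shift num. Stack=[( E + num] ptr=6 lookahead=* remaining=[* id - id ) / ( id - num ) $]
Step 13: reduce F->num. Stack=[( E + F] ptr=6 lookahead=* remaining=[* id - id ) / ( id - num ) $]
Step 14: reduce T->F. Stack=[( E + T] ptr=6 lookahead=* remaining=[* id - id ) / ( id - num ) $]

Answer: reduce T->F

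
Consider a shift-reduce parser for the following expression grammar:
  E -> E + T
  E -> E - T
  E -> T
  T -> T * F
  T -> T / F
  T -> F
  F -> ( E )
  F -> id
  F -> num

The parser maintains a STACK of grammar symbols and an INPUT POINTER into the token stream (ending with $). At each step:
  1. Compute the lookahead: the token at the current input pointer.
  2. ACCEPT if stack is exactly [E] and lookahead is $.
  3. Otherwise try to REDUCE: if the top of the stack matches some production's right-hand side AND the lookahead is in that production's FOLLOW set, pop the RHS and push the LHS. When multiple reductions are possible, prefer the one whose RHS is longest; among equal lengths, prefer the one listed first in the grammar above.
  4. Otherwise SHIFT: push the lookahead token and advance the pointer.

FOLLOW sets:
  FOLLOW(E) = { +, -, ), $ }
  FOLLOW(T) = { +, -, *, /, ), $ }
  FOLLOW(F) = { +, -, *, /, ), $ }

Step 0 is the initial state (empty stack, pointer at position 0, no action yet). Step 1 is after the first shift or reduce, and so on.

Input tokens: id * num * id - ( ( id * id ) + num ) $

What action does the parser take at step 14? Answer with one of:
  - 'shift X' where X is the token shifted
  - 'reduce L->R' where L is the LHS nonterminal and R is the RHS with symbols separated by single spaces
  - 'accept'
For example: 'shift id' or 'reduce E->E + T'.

Answer: shift (

Derivation:
Step 1: shift id. Stack=[id] ptr=1 lookahead=* remaining=[* num * id - ( ( id * id ) + num ) $]
Step 2: reduce F->id. Stack=[F] ptr=1 lookahead=* remaining=[* num * id - ( ( id * id ) + num ) $]
Step 3: reduce T->F. Stack=[T] ptr=1 lookahead=* remaining=[* num * id - ( ( id * id ) + num ) $]
Step 4: shift *. Stack=[T *] ptr=2 lookahead=num remaining=[num * id - ( ( id * id ) + num ) $]
Step 5: shift num. Stack=[T * num] ptr=3 lookahead=* remaining=[* id - ( ( id * id ) + num ) $]
Step 6: reduce F->num. Stack=[T * F] ptr=3 lookahead=* remaining=[* id - ( ( id * id ) + num ) $]
Step 7: reduce T->T * F. Stack=[T] ptr=3 lookahead=* remaining=[* id - ( ( id * id ) + num ) $]
Step 8: shift *. Stack=[T *] ptr=4 lookahead=id remaining=[id - ( ( id * id ) + num ) $]
Step 9: shift id. Stack=[T * id] ptr=5 lookahead=- remaining=[- ( ( id * id ) + num ) $]
Step 10: reduce F->id. Stack=[T * F] ptr=5 lookahead=- remaining=[- ( ( id * id ) + num ) $]
Step 11: reduce T->T * F. Stack=[T] ptr=5 lookahead=- remaining=[- ( ( id * id ) + num ) $]
Step 12: reduce E->T. Stack=[E] ptr=5 lookahead=- remaining=[- ( ( id * id ) + num ) $]
Step 13: shift -. Stack=[E -] ptr=6 lookahead=( remaining=[( ( id * id ) + num ) $]
Step 14: shift (. Stack=[E - (] ptr=7 lookahead=( remaining=[( id * id ) + num ) $]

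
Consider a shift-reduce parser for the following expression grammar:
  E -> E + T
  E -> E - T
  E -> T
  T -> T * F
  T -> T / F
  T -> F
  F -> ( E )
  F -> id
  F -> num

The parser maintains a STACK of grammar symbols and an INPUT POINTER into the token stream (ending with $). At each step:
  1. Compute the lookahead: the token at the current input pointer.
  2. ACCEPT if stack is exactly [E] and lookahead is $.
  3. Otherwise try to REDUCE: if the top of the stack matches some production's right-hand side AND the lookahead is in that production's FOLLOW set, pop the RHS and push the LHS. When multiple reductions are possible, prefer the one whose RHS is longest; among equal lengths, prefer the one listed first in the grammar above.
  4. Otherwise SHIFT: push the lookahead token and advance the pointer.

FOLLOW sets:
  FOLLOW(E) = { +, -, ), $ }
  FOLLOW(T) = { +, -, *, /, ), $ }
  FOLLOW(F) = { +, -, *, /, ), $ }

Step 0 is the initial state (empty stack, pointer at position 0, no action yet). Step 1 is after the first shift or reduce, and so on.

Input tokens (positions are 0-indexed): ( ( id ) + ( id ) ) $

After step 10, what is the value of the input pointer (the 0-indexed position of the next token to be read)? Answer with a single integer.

Step 1: shift (. Stack=[(] ptr=1 lookahead=( remaining=[( id ) + ( id ) ) $]
Step 2: shift (. Stack=[( (] ptr=2 lookahead=id remaining=[id ) + ( id ) ) $]
Step 3: shift id. Stack=[( ( id] ptr=3 lookahead=) remaining=[) + ( id ) ) $]
Step 4: reduce F->id. Stack=[( ( F] ptr=3 lookahead=) remaining=[) + ( id ) ) $]
Step 5: reduce T->F. Stack=[( ( T] ptr=3 lookahead=) remaining=[) + ( id ) ) $]
Step 6: reduce E->T. Stack=[( ( E] ptr=3 lookahead=) remaining=[) + ( id ) ) $]
Step 7: shift ). Stack=[( ( E )] ptr=4 lookahead=+ remaining=[+ ( id ) ) $]
Step 8: reduce F->( E ). Stack=[( F] ptr=4 lookahead=+ remaining=[+ ( id ) ) $]
Step 9: reduce T->F. Stack=[( T] ptr=4 lookahead=+ remaining=[+ ( id ) ) $]
Step 10: reduce E->T. Stack=[( E] ptr=4 lookahead=+ remaining=[+ ( id ) ) $]

Answer: 4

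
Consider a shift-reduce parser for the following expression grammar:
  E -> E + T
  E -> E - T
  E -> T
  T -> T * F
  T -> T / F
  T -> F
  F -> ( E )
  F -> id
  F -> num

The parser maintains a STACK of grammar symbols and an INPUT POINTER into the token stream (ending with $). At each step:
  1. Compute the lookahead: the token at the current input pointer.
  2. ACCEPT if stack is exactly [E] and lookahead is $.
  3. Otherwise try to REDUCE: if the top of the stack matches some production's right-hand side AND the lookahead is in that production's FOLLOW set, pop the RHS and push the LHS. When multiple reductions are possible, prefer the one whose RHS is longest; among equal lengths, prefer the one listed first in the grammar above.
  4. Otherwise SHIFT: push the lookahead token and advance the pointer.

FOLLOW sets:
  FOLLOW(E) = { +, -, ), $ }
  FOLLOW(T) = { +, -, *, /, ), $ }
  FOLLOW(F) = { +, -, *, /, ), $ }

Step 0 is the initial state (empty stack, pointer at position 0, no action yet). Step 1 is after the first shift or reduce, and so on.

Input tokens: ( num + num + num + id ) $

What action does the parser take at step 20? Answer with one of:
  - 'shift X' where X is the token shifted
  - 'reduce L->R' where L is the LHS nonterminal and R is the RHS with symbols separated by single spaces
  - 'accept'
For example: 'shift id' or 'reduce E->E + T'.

Answer: reduce E->E + T

Derivation:
Step 1: shift (. Stack=[(] ptr=1 lookahead=num remaining=[num + num + num + id ) $]
Step 2: shift num. Stack=[( num] ptr=2 lookahead=+ remaining=[+ num + num + id ) $]
Step 3: reduce F->num. Stack=[( F] ptr=2 lookahead=+ remaining=[+ num + num + id ) $]
Step 4: reduce T->F. Stack=[( T] ptr=2 lookahead=+ remaining=[+ num + num + id ) $]
Step 5: reduce E->T. Stack=[( E] ptr=2 lookahead=+ remaining=[+ num + num + id ) $]
Step 6: shift +. Stack=[( E +] ptr=3 lookahead=num remaining=[num + num + id ) $]
Step 7: shift num. Stack=[( E + num] ptr=4 lookahead=+ remaining=[+ num + id ) $]
Step 8: reduce F->num. Stack=[( E + F] ptr=4 lookahead=+ remaining=[+ num + id ) $]
Step 9: reduce T->F. Stack=[( E + T] ptr=4 lookahead=+ remaining=[+ num + id ) $]
Step 10: reduce E->E + T. Stack=[( E] ptr=4 lookahead=+ remaining=[+ num + id ) $]
Step 11: shift +. Stack=[( E +] ptr=5 lookahead=num remaining=[num + id ) $]
Step 12: shift num. Stack=[( E + num] ptr=6 lookahead=+ remaining=[+ id ) $]
Step 13: reduce F->num. Stack=[( E + F] ptr=6 lookahead=+ remaining=[+ id ) $]
Step 14: reduce T->F. Stack=[( E + T] ptr=6 lookahead=+ remaining=[+ id ) $]
Step 15: reduce E->E + T. Stack=[( E] ptr=6 lookahead=+ remaining=[+ id ) $]
Step 16: shift +. Stack=[( E +] ptr=7 lookahead=id remaining=[id ) $]
Step 17: shift id. Stack=[( E + id] ptr=8 lookahead=) remaining=[) $]
Step 18: reduce F->id. Stack=[( E + F] ptr=8 lookahead=) remaining=[) $]
Step 19: reduce T->F. Stack=[( E + T] ptr=8 lookahead=) remaining=[) $]
Step 20: reduce E->E + T. Stack=[( E] ptr=8 lookahead=) remaining=[) $]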